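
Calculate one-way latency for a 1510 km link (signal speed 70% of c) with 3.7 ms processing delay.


Speed = 0.7 * 3e5 km/s = 210000 km/s
Propagation delay = 1510 / 210000 = 0.0072 s = 7.1905 ms
Processing delay = 3.7 ms
Total one-way latency = 10.8905 ms


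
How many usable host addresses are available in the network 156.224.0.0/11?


Host bits = 32 - 11 = 21
Total addresses = 2^21 = 2097152
Usable = total - 2 (network and broadcast)
Usable hosts: 2097150


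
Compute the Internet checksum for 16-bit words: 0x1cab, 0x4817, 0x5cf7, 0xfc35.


Sum all words (with carry folding):
+ 0x1cab = 0x1cab
+ 0x4817 = 0x64c2
+ 0x5cf7 = 0xc1b9
+ 0xfc35 = 0xbdef
One's complement: ~0xbdef
Checksum = 0x4210


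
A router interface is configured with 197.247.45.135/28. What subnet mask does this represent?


/28 means 28 network bits, 4 host bits
Binary: 11111111111111111111111111110000
Mask: 255.255.255.240


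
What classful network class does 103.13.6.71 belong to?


First octet: 103
Binary: 01100111
0xxxxxxx -> Class A (1-126)
Class A, default mask 255.0.0.0 (/8)


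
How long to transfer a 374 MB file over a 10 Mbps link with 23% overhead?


Effective throughput = 10 * (1 - 23/100) = 7.7 Mbps
File size in Mb = 374 * 8 = 2992 Mb
Time = 2992 / 7.7
Time = 388.5714 seconds


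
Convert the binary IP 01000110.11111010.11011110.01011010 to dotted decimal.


01000110 = 70
11111010 = 250
11011110 = 222
01011010 = 90
IP: 70.250.222.90


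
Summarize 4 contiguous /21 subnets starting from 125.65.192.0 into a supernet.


Original prefix: /21
Number of subnets: 4 = 2^2
New prefix = 21 - 2 = 19
Supernet: 125.65.192.0/19


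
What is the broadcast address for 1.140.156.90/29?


Network: 1.140.156.88/29
Host bits = 3
Set all host bits to 1:
Broadcast: 1.140.156.95


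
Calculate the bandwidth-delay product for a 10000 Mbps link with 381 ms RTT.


BDP = bandwidth * RTT
= 10000 Mbps * 381 ms
= 10000 * 1e6 * 381 / 1000 bits
= 3810000000 bits
= 476250000 bytes
= 465087.8906 KB
BDP = 3810000000 bits (476250000 bytes)


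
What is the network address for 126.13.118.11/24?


IP:   01111110.00001101.01110110.00001011
Mask: 11111111.11111111.11111111.00000000
AND operation:
Net:  01111110.00001101.01110110.00000000
Network: 126.13.118.0/24


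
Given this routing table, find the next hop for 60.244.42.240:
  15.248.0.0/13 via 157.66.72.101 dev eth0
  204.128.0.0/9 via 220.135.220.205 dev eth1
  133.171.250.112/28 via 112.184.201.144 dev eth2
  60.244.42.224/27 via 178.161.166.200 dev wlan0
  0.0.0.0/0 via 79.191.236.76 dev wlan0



Longest prefix match for 60.244.42.240:
  /13 15.248.0.0: no
  /9 204.128.0.0: no
  /28 133.171.250.112: no
  /27 60.244.42.224: MATCH
  /0 0.0.0.0: MATCH
Selected: next-hop 178.161.166.200 via wlan0 (matched /27)


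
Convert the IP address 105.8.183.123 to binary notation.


105 = 01101001
8 = 00001000
183 = 10110111
123 = 01111011
Binary: 01101001.00001000.10110111.01111011


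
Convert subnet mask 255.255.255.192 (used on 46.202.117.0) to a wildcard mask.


Subnet mask: 255.255.255.192
Wildcard = 255.255.255.255 - subnet mask
255 - 255 = 0
255 - 255 = 0
255 - 255 = 0
255 - 192 = 63
Wildcard: 0.0.0.63


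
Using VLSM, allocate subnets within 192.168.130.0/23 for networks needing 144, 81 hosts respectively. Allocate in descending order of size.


144 hosts -> /24 (254 usable): 192.168.130.0/24
81 hosts -> /25 (126 usable): 192.168.131.0/25
Allocation: 192.168.130.0/24 (144 hosts, 254 usable); 192.168.131.0/25 (81 hosts, 126 usable)


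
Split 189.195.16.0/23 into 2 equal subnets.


New prefix = 23 + 1 = 24
Each subnet has 256 addresses
  189.195.16.0/24
  189.195.17.0/24
Subnets: 189.195.16.0/24, 189.195.17.0/24


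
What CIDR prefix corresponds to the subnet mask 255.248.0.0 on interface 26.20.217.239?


Binary: 11111111.11111000.00000000.00000000
Count leading 1s
Prefix: /13


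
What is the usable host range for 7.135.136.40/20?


Network: 7.135.128.0
Broadcast: 7.135.143.255
First usable = network + 1
Last usable = broadcast - 1
Range: 7.135.128.1 to 7.135.143.254


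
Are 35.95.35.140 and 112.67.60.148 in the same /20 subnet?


Mask: 255.255.240.0
35.95.35.140 AND mask = 35.95.32.0
112.67.60.148 AND mask = 112.67.48.0
No, different subnets (35.95.32.0 vs 112.67.48.0)


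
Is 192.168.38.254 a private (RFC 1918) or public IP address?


RFC 1918 private ranges:
  10.0.0.0/8 (10.0.0.0 - 10.255.255.255)
  172.16.0.0/12 (172.16.0.0 - 172.31.255.255)
  192.168.0.0/16 (192.168.0.0 - 192.168.255.255)
Private (in 192.168.0.0/16)


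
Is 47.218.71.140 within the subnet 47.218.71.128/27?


Subnet network: 47.218.71.128
Test IP AND mask: 47.218.71.128
Yes, 47.218.71.140 is in 47.218.71.128/27


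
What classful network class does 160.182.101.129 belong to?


First octet: 160
Binary: 10100000
10xxxxxx -> Class B (128-191)
Class B, default mask 255.255.0.0 (/16)


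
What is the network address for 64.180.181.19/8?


IP:   01000000.10110100.10110101.00010011
Mask: 11111111.00000000.00000000.00000000
AND operation:
Net:  01000000.00000000.00000000.00000000
Network: 64.0.0.0/8


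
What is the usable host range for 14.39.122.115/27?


Network: 14.39.122.96
Broadcast: 14.39.122.127
First usable = network + 1
Last usable = broadcast - 1
Range: 14.39.122.97 to 14.39.122.126


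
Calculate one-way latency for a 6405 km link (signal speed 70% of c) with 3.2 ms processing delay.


Speed = 0.7 * 3e5 km/s = 210000 km/s
Propagation delay = 6405 / 210000 = 0.0305 s = 30.5 ms
Processing delay = 3.2 ms
Total one-way latency = 33.7 ms


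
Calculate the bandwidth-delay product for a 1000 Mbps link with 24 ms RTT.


BDP = bandwidth * RTT
= 1000 Mbps * 24 ms
= 1000 * 1e6 * 24 / 1000 bits
= 24000000 bits
= 3000000 bytes
= 2929.6875 KB
BDP = 24000000 bits (3000000 bytes)


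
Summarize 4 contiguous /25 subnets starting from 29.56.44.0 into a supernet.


Original prefix: /25
Number of subnets: 4 = 2^2
New prefix = 25 - 2 = 23
Supernet: 29.56.44.0/23


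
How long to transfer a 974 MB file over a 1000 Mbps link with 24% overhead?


Effective throughput = 1000 * (1 - 24/100) = 760 Mbps
File size in Mb = 974 * 8 = 7792 Mb
Time = 7792 / 760
Time = 10.2526 seconds


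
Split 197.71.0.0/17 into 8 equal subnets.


New prefix = 17 + 3 = 20
Each subnet has 4096 addresses
  197.71.0.0/20
  197.71.16.0/20
  197.71.32.0/20
  197.71.48.0/20
  197.71.64.0/20
  197.71.80.0/20
  197.71.96.0/20
  197.71.112.0/20
Subnets: 197.71.0.0/20, 197.71.16.0/20, 197.71.32.0/20, 197.71.48.0/20, 197.71.64.0/20, 197.71.80.0/20, 197.71.96.0/20, 197.71.112.0/20


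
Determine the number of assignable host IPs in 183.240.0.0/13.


Host bits = 32 - 13 = 19
Total addresses = 2^19 = 524288
Usable = total - 2 (network and broadcast)
Usable hosts: 524286


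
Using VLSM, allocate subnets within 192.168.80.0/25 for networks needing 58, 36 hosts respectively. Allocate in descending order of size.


58 hosts -> /26 (62 usable): 192.168.80.0/26
36 hosts -> /26 (62 usable): 192.168.80.64/26
Allocation: 192.168.80.0/26 (58 hosts, 62 usable); 192.168.80.64/26 (36 hosts, 62 usable)


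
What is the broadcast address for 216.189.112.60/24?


Network: 216.189.112.0/24
Host bits = 8
Set all host bits to 1:
Broadcast: 216.189.112.255


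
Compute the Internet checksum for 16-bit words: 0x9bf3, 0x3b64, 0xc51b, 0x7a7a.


Sum all words (with carry folding):
+ 0x9bf3 = 0x9bf3
+ 0x3b64 = 0xd757
+ 0xc51b = 0x9c73
+ 0x7a7a = 0x16ee
One's complement: ~0x16ee
Checksum = 0xe911


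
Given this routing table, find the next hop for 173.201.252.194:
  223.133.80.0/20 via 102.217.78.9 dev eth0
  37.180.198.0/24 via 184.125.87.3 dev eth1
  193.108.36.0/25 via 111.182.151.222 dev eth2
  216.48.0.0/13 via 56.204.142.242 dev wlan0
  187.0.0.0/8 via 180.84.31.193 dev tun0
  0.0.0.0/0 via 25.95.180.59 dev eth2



Longest prefix match for 173.201.252.194:
  /20 223.133.80.0: no
  /24 37.180.198.0: no
  /25 193.108.36.0: no
  /13 216.48.0.0: no
  /8 187.0.0.0: no
  /0 0.0.0.0: MATCH
Selected: next-hop 25.95.180.59 via eth2 (matched /0)


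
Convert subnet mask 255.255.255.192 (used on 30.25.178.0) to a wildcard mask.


Subnet mask: 255.255.255.192
Wildcard = 255.255.255.255 - subnet mask
255 - 255 = 0
255 - 255 = 0
255 - 255 = 0
255 - 192 = 63
Wildcard: 0.0.0.63


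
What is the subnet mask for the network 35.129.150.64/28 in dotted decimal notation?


/28 means 28 network bits, 4 host bits
Binary: 11111111111111111111111111110000
Mask: 255.255.255.240


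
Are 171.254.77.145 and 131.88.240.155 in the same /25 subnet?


Mask: 255.255.255.128
171.254.77.145 AND mask = 171.254.77.128
131.88.240.155 AND mask = 131.88.240.128
No, different subnets (171.254.77.128 vs 131.88.240.128)


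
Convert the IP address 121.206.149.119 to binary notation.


121 = 01111001
206 = 11001110
149 = 10010101
119 = 01110111
Binary: 01111001.11001110.10010101.01110111


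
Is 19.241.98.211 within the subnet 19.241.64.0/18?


Subnet network: 19.241.64.0
Test IP AND mask: 19.241.64.0
Yes, 19.241.98.211 is in 19.241.64.0/18


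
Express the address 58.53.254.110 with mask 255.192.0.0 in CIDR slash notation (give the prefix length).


Binary: 11111111.11000000.00000000.00000000
Count leading 1s
Prefix: /10


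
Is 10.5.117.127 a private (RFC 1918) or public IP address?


RFC 1918 private ranges:
  10.0.0.0/8 (10.0.0.0 - 10.255.255.255)
  172.16.0.0/12 (172.16.0.0 - 172.31.255.255)
  192.168.0.0/16 (192.168.0.0 - 192.168.255.255)
Private (in 10.0.0.0/8)


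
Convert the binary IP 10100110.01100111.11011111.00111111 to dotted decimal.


10100110 = 166
01100111 = 103
11011111 = 223
00111111 = 63
IP: 166.103.223.63


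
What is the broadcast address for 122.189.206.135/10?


Network: 122.128.0.0/10
Host bits = 22
Set all host bits to 1:
Broadcast: 122.191.255.255


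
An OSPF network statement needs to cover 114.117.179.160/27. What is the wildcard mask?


Subnet mask: 255.255.255.224
Wildcard = 255.255.255.255 - subnet mask
255 - 255 = 0
255 - 255 = 0
255 - 255 = 0
255 - 224 = 31
Wildcard: 0.0.0.31


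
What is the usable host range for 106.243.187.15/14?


Network: 106.240.0.0
Broadcast: 106.243.255.255
First usable = network + 1
Last usable = broadcast - 1
Range: 106.240.0.1 to 106.243.255.254


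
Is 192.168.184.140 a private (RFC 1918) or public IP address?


RFC 1918 private ranges:
  10.0.0.0/8 (10.0.0.0 - 10.255.255.255)
  172.16.0.0/12 (172.16.0.0 - 172.31.255.255)
  192.168.0.0/16 (192.168.0.0 - 192.168.255.255)
Private (in 192.168.0.0/16)


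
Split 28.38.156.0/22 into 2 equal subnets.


New prefix = 22 + 1 = 23
Each subnet has 512 addresses
  28.38.156.0/23
  28.38.158.0/23
Subnets: 28.38.156.0/23, 28.38.158.0/23


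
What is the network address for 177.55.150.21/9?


IP:   10110001.00110111.10010110.00010101
Mask: 11111111.10000000.00000000.00000000
AND operation:
Net:  10110001.00000000.00000000.00000000
Network: 177.0.0.0/9


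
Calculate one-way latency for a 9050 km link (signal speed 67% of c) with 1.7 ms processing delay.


Speed = 0.67 * 3e5 km/s = 201000 km/s
Propagation delay = 9050 / 201000 = 0.045 s = 45.0249 ms
Processing delay = 1.7 ms
Total one-way latency = 46.7249 ms


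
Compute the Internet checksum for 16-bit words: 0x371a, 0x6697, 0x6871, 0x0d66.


Sum all words (with carry folding):
+ 0x371a = 0x371a
+ 0x6697 = 0x9db1
+ 0x6871 = 0x0623
+ 0x0d66 = 0x1389
One's complement: ~0x1389
Checksum = 0xec76


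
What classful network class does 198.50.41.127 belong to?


First octet: 198
Binary: 11000110
110xxxxx -> Class C (192-223)
Class C, default mask 255.255.255.0 (/24)


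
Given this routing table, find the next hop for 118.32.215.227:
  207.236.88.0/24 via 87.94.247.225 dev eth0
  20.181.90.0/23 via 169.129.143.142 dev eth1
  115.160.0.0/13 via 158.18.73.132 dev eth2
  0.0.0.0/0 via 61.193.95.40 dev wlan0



Longest prefix match for 118.32.215.227:
  /24 207.236.88.0: no
  /23 20.181.90.0: no
  /13 115.160.0.0: no
  /0 0.0.0.0: MATCH
Selected: next-hop 61.193.95.40 via wlan0 (matched /0)


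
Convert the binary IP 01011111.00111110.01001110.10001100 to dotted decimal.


01011111 = 95
00111110 = 62
01001110 = 78
10001100 = 140
IP: 95.62.78.140


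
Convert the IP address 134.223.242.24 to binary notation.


134 = 10000110
223 = 11011111
242 = 11110010
24 = 00011000
Binary: 10000110.11011111.11110010.00011000


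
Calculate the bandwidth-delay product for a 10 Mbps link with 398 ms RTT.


BDP = bandwidth * RTT
= 10 Mbps * 398 ms
= 10 * 1e6 * 398 / 1000 bits
= 3980000 bits
= 497500 bytes
= 485.8398 KB
BDP = 3980000 bits (497500 bytes)


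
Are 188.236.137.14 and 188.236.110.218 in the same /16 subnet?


Mask: 255.255.0.0
188.236.137.14 AND mask = 188.236.0.0
188.236.110.218 AND mask = 188.236.0.0
Yes, same subnet (188.236.0.0)


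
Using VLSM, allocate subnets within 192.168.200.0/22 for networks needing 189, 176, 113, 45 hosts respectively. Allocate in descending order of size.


189 hosts -> /24 (254 usable): 192.168.200.0/24
176 hosts -> /24 (254 usable): 192.168.201.0/24
113 hosts -> /25 (126 usable): 192.168.202.0/25
45 hosts -> /26 (62 usable): 192.168.202.128/26
Allocation: 192.168.200.0/24 (189 hosts, 254 usable); 192.168.201.0/24 (176 hosts, 254 usable); 192.168.202.0/25 (113 hosts, 126 usable); 192.168.202.128/26 (45 hosts, 62 usable)


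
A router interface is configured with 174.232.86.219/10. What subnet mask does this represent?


/10 means 10 network bits, 22 host bits
Binary: 11111111110000000000000000000000
Mask: 255.192.0.0


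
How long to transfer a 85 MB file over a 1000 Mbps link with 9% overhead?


Effective throughput = 1000 * (1 - 9/100) = 910 Mbps
File size in Mb = 85 * 8 = 680 Mb
Time = 680 / 910
Time = 0.7473 seconds


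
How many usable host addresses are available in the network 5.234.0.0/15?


Host bits = 32 - 15 = 17
Total addresses = 2^17 = 131072
Usable = total - 2 (network and broadcast)
Usable hosts: 131070


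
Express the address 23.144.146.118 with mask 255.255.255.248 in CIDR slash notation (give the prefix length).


Binary: 11111111.11111111.11111111.11111000
Count leading 1s
Prefix: /29


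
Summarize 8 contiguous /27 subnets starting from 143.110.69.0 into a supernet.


Original prefix: /27
Number of subnets: 8 = 2^3
New prefix = 27 - 3 = 24
Supernet: 143.110.69.0/24


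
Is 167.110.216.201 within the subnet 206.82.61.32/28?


Subnet network: 206.82.61.32
Test IP AND mask: 167.110.216.192
No, 167.110.216.201 is not in 206.82.61.32/28


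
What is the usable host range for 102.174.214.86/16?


Network: 102.174.0.0
Broadcast: 102.174.255.255
First usable = network + 1
Last usable = broadcast - 1
Range: 102.174.0.1 to 102.174.255.254


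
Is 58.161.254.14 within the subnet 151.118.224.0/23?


Subnet network: 151.118.224.0
Test IP AND mask: 58.161.254.0
No, 58.161.254.14 is not in 151.118.224.0/23


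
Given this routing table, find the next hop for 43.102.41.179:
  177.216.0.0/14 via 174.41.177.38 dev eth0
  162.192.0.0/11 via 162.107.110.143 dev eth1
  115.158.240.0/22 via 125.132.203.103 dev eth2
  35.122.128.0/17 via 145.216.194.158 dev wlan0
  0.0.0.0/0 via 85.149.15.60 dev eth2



Longest prefix match for 43.102.41.179:
  /14 177.216.0.0: no
  /11 162.192.0.0: no
  /22 115.158.240.0: no
  /17 35.122.128.0: no
  /0 0.0.0.0: MATCH
Selected: next-hop 85.149.15.60 via eth2 (matched /0)


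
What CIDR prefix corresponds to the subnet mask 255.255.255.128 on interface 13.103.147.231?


Binary: 11111111.11111111.11111111.10000000
Count leading 1s
Prefix: /25


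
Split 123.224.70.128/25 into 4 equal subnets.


New prefix = 25 + 2 = 27
Each subnet has 32 addresses
  123.224.70.128/27
  123.224.70.160/27
  123.224.70.192/27
  123.224.70.224/27
Subnets: 123.224.70.128/27, 123.224.70.160/27, 123.224.70.192/27, 123.224.70.224/27


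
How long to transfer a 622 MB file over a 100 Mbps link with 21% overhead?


Effective throughput = 100 * (1 - 21/100) = 79 Mbps
File size in Mb = 622 * 8 = 4976 Mb
Time = 4976 / 79
Time = 62.9873 seconds


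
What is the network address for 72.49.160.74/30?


IP:   01001000.00110001.10100000.01001010
Mask: 11111111.11111111.11111111.11111100
AND operation:
Net:  01001000.00110001.10100000.01001000
Network: 72.49.160.72/30


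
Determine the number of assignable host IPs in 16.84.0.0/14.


Host bits = 32 - 14 = 18
Total addresses = 2^18 = 262144
Usable = total - 2 (network and broadcast)
Usable hosts: 262142


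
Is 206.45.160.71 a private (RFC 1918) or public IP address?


RFC 1918 private ranges:
  10.0.0.0/8 (10.0.0.0 - 10.255.255.255)
  172.16.0.0/12 (172.16.0.0 - 172.31.255.255)
  192.168.0.0/16 (192.168.0.0 - 192.168.255.255)
Public (not in any RFC 1918 range)


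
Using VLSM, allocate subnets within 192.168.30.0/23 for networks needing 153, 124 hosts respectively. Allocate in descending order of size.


153 hosts -> /24 (254 usable): 192.168.30.0/24
124 hosts -> /25 (126 usable): 192.168.31.0/25
Allocation: 192.168.30.0/24 (153 hosts, 254 usable); 192.168.31.0/25 (124 hosts, 126 usable)


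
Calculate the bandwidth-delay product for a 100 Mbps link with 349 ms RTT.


BDP = bandwidth * RTT
= 100 Mbps * 349 ms
= 100 * 1e6 * 349 / 1000 bits
= 34900000 bits
= 4362500 bytes
= 4260.2539 KB
BDP = 34900000 bits (4362500 bytes)


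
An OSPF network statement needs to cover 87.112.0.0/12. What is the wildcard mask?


Subnet mask: 255.240.0.0
Wildcard = 255.255.255.255 - subnet mask
255 - 255 = 0
255 - 240 = 15
255 - 0 = 255
255 - 0 = 255
Wildcard: 0.15.255.255


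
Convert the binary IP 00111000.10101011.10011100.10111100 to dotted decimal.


00111000 = 56
10101011 = 171
10011100 = 156
10111100 = 188
IP: 56.171.156.188


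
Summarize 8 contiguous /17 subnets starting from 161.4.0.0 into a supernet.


Original prefix: /17
Number of subnets: 8 = 2^3
New prefix = 17 - 3 = 14
Supernet: 161.4.0.0/14


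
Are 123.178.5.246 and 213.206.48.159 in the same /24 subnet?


Mask: 255.255.255.0
123.178.5.246 AND mask = 123.178.5.0
213.206.48.159 AND mask = 213.206.48.0
No, different subnets (123.178.5.0 vs 213.206.48.0)


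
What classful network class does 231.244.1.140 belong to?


First octet: 231
Binary: 11100111
1110xxxx -> Class D (224-239)
Class D (multicast), default mask N/A


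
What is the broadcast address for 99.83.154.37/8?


Network: 99.0.0.0/8
Host bits = 24
Set all host bits to 1:
Broadcast: 99.255.255.255


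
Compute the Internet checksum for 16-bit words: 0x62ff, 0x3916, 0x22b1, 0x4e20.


Sum all words (with carry folding):
+ 0x62ff = 0x62ff
+ 0x3916 = 0x9c15
+ 0x22b1 = 0xbec6
+ 0x4e20 = 0x0ce7
One's complement: ~0x0ce7
Checksum = 0xf318


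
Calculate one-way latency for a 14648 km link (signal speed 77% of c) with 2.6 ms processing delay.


Speed = 0.77 * 3e5 km/s = 231000 km/s
Propagation delay = 14648 / 231000 = 0.0634 s = 63.4113 ms
Processing delay = 2.6 ms
Total one-way latency = 66.0113 ms


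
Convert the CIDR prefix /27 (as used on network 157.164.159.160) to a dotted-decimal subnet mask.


/27 means 27 network bits, 5 host bits
Binary: 11111111111111111111111111100000
Mask: 255.255.255.224


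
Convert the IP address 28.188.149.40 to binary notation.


28 = 00011100
188 = 10111100
149 = 10010101
40 = 00101000
Binary: 00011100.10111100.10010101.00101000


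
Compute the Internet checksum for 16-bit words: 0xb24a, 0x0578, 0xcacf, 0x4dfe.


Sum all words (with carry folding):
+ 0xb24a = 0xb24a
+ 0x0578 = 0xb7c2
+ 0xcacf = 0x8292
+ 0x4dfe = 0xd090
One's complement: ~0xd090
Checksum = 0x2f6f


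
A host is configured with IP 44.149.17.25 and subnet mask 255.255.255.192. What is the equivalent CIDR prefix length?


Binary: 11111111.11111111.11111111.11000000
Count leading 1s
Prefix: /26


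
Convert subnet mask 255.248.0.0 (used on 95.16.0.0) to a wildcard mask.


Subnet mask: 255.248.0.0
Wildcard = 255.255.255.255 - subnet mask
255 - 255 = 0
255 - 248 = 7
255 - 0 = 255
255 - 0 = 255
Wildcard: 0.7.255.255


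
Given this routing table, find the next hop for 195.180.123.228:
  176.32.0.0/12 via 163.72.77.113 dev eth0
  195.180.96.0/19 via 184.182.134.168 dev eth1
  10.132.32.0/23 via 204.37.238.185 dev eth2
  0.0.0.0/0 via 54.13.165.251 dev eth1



Longest prefix match for 195.180.123.228:
  /12 176.32.0.0: no
  /19 195.180.96.0: MATCH
  /23 10.132.32.0: no
  /0 0.0.0.0: MATCH
Selected: next-hop 184.182.134.168 via eth1 (matched /19)


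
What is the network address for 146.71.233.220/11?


IP:   10010010.01000111.11101001.11011100
Mask: 11111111.11100000.00000000.00000000
AND operation:
Net:  10010010.01000000.00000000.00000000
Network: 146.64.0.0/11


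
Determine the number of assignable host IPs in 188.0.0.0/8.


Host bits = 32 - 8 = 24
Total addresses = 2^24 = 16777216
Usable = total - 2 (network and broadcast)
Usable hosts: 16777214


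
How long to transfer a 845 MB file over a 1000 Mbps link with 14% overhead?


Effective throughput = 1000 * (1 - 14/100) = 860 Mbps
File size in Mb = 845 * 8 = 6760 Mb
Time = 6760 / 860
Time = 7.8605 seconds


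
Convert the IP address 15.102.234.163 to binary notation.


15 = 00001111
102 = 01100110
234 = 11101010
163 = 10100011
Binary: 00001111.01100110.11101010.10100011


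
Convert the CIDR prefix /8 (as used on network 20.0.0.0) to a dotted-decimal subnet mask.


/8 means 8 network bits, 24 host bits
Binary: 11111111000000000000000000000000
Mask: 255.0.0.0


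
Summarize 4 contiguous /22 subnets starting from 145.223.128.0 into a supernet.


Original prefix: /22
Number of subnets: 4 = 2^2
New prefix = 22 - 2 = 20
Supernet: 145.223.128.0/20


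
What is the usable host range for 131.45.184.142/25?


Network: 131.45.184.128
Broadcast: 131.45.184.255
First usable = network + 1
Last usable = broadcast - 1
Range: 131.45.184.129 to 131.45.184.254


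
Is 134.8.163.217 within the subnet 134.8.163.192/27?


Subnet network: 134.8.163.192
Test IP AND mask: 134.8.163.192
Yes, 134.8.163.217 is in 134.8.163.192/27


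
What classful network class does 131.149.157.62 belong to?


First octet: 131
Binary: 10000011
10xxxxxx -> Class B (128-191)
Class B, default mask 255.255.0.0 (/16)


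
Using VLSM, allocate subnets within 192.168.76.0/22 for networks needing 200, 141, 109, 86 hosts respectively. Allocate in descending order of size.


200 hosts -> /24 (254 usable): 192.168.76.0/24
141 hosts -> /24 (254 usable): 192.168.77.0/24
109 hosts -> /25 (126 usable): 192.168.78.0/25
86 hosts -> /25 (126 usable): 192.168.78.128/25
Allocation: 192.168.76.0/24 (200 hosts, 254 usable); 192.168.77.0/24 (141 hosts, 254 usable); 192.168.78.0/25 (109 hosts, 126 usable); 192.168.78.128/25 (86 hosts, 126 usable)


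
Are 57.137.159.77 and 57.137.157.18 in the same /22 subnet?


Mask: 255.255.252.0
57.137.159.77 AND mask = 57.137.156.0
57.137.157.18 AND mask = 57.137.156.0
Yes, same subnet (57.137.156.0)


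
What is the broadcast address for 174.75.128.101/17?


Network: 174.75.128.0/17
Host bits = 15
Set all host bits to 1:
Broadcast: 174.75.255.255


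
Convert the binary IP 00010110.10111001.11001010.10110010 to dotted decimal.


00010110 = 22
10111001 = 185
11001010 = 202
10110010 = 178
IP: 22.185.202.178


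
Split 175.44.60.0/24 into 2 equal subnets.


New prefix = 24 + 1 = 25
Each subnet has 128 addresses
  175.44.60.0/25
  175.44.60.128/25
Subnets: 175.44.60.0/25, 175.44.60.128/25


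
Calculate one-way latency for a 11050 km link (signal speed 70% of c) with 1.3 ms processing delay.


Speed = 0.7 * 3e5 km/s = 210000 km/s
Propagation delay = 11050 / 210000 = 0.0526 s = 52.619 ms
Processing delay = 1.3 ms
Total one-way latency = 53.919 ms


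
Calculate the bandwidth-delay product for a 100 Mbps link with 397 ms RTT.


BDP = bandwidth * RTT
= 100 Mbps * 397 ms
= 100 * 1e6 * 397 / 1000 bits
= 39700000 bits
= 4962500 bytes
= 4846.1914 KB
BDP = 39700000 bits (4962500 bytes)


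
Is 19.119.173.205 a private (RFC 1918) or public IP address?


RFC 1918 private ranges:
  10.0.0.0/8 (10.0.0.0 - 10.255.255.255)
  172.16.0.0/12 (172.16.0.0 - 172.31.255.255)
  192.168.0.0/16 (192.168.0.0 - 192.168.255.255)
Public (not in any RFC 1918 range)


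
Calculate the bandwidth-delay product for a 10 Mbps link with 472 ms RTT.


BDP = bandwidth * RTT
= 10 Mbps * 472 ms
= 10 * 1e6 * 472 / 1000 bits
= 4720000 bits
= 590000 bytes
= 576.1719 KB
BDP = 4720000 bits (590000 bytes)


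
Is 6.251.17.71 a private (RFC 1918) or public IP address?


RFC 1918 private ranges:
  10.0.0.0/8 (10.0.0.0 - 10.255.255.255)
  172.16.0.0/12 (172.16.0.0 - 172.31.255.255)
  192.168.0.0/16 (192.168.0.0 - 192.168.255.255)
Public (not in any RFC 1918 range)


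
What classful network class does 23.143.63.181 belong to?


First octet: 23
Binary: 00010111
0xxxxxxx -> Class A (1-126)
Class A, default mask 255.0.0.0 (/8)


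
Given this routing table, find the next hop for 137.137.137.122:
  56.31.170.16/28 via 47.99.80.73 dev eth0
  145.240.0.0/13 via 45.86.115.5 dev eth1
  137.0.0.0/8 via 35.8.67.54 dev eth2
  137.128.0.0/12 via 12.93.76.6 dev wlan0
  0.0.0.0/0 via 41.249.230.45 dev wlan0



Longest prefix match for 137.137.137.122:
  /28 56.31.170.16: no
  /13 145.240.0.0: no
  /8 137.0.0.0: MATCH
  /12 137.128.0.0: MATCH
  /0 0.0.0.0: MATCH
Selected: next-hop 12.93.76.6 via wlan0 (matched /12)


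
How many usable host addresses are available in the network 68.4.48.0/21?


Host bits = 32 - 21 = 11
Total addresses = 2^11 = 2048
Usable = total - 2 (network and broadcast)
Usable hosts: 2046


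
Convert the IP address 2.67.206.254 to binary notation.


2 = 00000010
67 = 01000011
206 = 11001110
254 = 11111110
Binary: 00000010.01000011.11001110.11111110


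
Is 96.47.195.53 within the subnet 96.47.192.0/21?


Subnet network: 96.47.192.0
Test IP AND mask: 96.47.192.0
Yes, 96.47.195.53 is in 96.47.192.0/21


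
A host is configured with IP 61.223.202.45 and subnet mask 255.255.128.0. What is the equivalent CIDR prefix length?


Binary: 11111111.11111111.10000000.00000000
Count leading 1s
Prefix: /17


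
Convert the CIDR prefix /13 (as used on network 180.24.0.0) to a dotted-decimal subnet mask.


/13 means 13 network bits, 19 host bits
Binary: 11111111111110000000000000000000
Mask: 255.248.0.0


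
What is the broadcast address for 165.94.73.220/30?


Network: 165.94.73.220/30
Host bits = 2
Set all host bits to 1:
Broadcast: 165.94.73.223


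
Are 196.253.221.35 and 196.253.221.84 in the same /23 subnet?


Mask: 255.255.254.0
196.253.221.35 AND mask = 196.253.220.0
196.253.221.84 AND mask = 196.253.220.0
Yes, same subnet (196.253.220.0)


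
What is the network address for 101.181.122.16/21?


IP:   01100101.10110101.01111010.00010000
Mask: 11111111.11111111.11111000.00000000
AND operation:
Net:  01100101.10110101.01111000.00000000
Network: 101.181.120.0/21


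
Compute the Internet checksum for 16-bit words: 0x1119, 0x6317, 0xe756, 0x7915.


Sum all words (with carry folding):
+ 0x1119 = 0x1119
+ 0x6317 = 0x7430
+ 0xe756 = 0x5b87
+ 0x7915 = 0xd49c
One's complement: ~0xd49c
Checksum = 0x2b63


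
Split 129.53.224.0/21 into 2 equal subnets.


New prefix = 21 + 1 = 22
Each subnet has 1024 addresses
  129.53.224.0/22
  129.53.228.0/22
Subnets: 129.53.224.0/22, 129.53.228.0/22


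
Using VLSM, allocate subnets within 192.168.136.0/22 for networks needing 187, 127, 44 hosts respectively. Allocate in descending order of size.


187 hosts -> /24 (254 usable): 192.168.136.0/24
127 hosts -> /24 (254 usable): 192.168.137.0/24
44 hosts -> /26 (62 usable): 192.168.138.0/26
Allocation: 192.168.136.0/24 (187 hosts, 254 usable); 192.168.137.0/24 (127 hosts, 254 usable); 192.168.138.0/26 (44 hosts, 62 usable)


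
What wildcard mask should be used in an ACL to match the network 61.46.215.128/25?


Subnet mask: 255.255.255.128
Wildcard = 255.255.255.255 - subnet mask
255 - 255 = 0
255 - 255 = 0
255 - 255 = 0
255 - 128 = 127
Wildcard: 0.0.0.127


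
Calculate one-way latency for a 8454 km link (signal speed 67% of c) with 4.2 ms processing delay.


Speed = 0.67 * 3e5 km/s = 201000 km/s
Propagation delay = 8454 / 201000 = 0.0421 s = 42.0597 ms
Processing delay = 4.2 ms
Total one-way latency = 46.2597 ms


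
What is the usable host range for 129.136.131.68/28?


Network: 129.136.131.64
Broadcast: 129.136.131.79
First usable = network + 1
Last usable = broadcast - 1
Range: 129.136.131.65 to 129.136.131.78


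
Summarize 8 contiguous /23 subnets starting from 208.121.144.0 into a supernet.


Original prefix: /23
Number of subnets: 8 = 2^3
New prefix = 23 - 3 = 20
Supernet: 208.121.144.0/20


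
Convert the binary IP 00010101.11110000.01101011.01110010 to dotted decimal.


00010101 = 21
11110000 = 240
01101011 = 107
01110010 = 114
IP: 21.240.107.114


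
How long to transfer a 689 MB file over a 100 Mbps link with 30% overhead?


Effective throughput = 100 * (1 - 30/100) = 70 Mbps
File size in Mb = 689 * 8 = 5512 Mb
Time = 5512 / 70
Time = 78.7429 seconds


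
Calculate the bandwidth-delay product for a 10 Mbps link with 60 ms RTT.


BDP = bandwidth * RTT
= 10 Mbps * 60 ms
= 10 * 1e6 * 60 / 1000 bits
= 600000 bits
= 75000 bytes
= 73.2422 KB
BDP = 600000 bits (75000 bytes)


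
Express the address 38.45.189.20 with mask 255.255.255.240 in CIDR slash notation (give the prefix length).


Binary: 11111111.11111111.11111111.11110000
Count leading 1s
Prefix: /28


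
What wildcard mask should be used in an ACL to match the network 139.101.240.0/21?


Subnet mask: 255.255.248.0
Wildcard = 255.255.255.255 - subnet mask
255 - 255 = 0
255 - 255 = 0
255 - 248 = 7
255 - 0 = 255
Wildcard: 0.0.7.255


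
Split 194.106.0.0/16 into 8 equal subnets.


New prefix = 16 + 3 = 19
Each subnet has 8192 addresses
  194.106.0.0/19
  194.106.32.0/19
  194.106.64.0/19
  194.106.96.0/19
  194.106.128.0/19
  194.106.160.0/19
  194.106.192.0/19
  194.106.224.0/19
Subnets: 194.106.0.0/19, 194.106.32.0/19, 194.106.64.0/19, 194.106.96.0/19, 194.106.128.0/19, 194.106.160.0/19, 194.106.192.0/19, 194.106.224.0/19


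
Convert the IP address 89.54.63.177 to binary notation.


89 = 01011001
54 = 00110110
63 = 00111111
177 = 10110001
Binary: 01011001.00110110.00111111.10110001


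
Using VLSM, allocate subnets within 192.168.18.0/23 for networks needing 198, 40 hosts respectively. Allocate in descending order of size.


198 hosts -> /24 (254 usable): 192.168.18.0/24
40 hosts -> /26 (62 usable): 192.168.19.0/26
Allocation: 192.168.18.0/24 (198 hosts, 254 usable); 192.168.19.0/26 (40 hosts, 62 usable)


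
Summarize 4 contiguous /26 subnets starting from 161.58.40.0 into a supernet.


Original prefix: /26
Number of subnets: 4 = 2^2
New prefix = 26 - 2 = 24
Supernet: 161.58.40.0/24


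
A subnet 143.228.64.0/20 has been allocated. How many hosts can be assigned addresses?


Host bits = 32 - 20 = 12
Total addresses = 2^12 = 4096
Usable = total - 2 (network and broadcast)
Usable hosts: 4094


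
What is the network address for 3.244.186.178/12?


IP:   00000011.11110100.10111010.10110010
Mask: 11111111.11110000.00000000.00000000
AND operation:
Net:  00000011.11110000.00000000.00000000
Network: 3.240.0.0/12


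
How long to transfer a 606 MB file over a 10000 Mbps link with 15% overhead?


Effective throughput = 10000 * (1 - 15/100) = 8500 Mbps
File size in Mb = 606 * 8 = 4848 Mb
Time = 4848 / 8500
Time = 0.5704 seconds


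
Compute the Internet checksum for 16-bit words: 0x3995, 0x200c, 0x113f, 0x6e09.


Sum all words (with carry folding):
+ 0x3995 = 0x3995
+ 0x200c = 0x59a1
+ 0x113f = 0x6ae0
+ 0x6e09 = 0xd8e9
One's complement: ~0xd8e9
Checksum = 0x2716


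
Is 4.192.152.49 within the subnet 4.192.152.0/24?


Subnet network: 4.192.152.0
Test IP AND mask: 4.192.152.0
Yes, 4.192.152.49 is in 4.192.152.0/24


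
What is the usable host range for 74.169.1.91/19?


Network: 74.169.0.0
Broadcast: 74.169.31.255
First usable = network + 1
Last usable = broadcast - 1
Range: 74.169.0.1 to 74.169.31.254


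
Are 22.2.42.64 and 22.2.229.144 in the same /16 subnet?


Mask: 255.255.0.0
22.2.42.64 AND mask = 22.2.0.0
22.2.229.144 AND mask = 22.2.0.0
Yes, same subnet (22.2.0.0)


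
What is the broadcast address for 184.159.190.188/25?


Network: 184.159.190.128/25
Host bits = 7
Set all host bits to 1:
Broadcast: 184.159.190.255


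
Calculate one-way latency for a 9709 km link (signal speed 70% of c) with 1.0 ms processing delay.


Speed = 0.7 * 3e5 km/s = 210000 km/s
Propagation delay = 9709 / 210000 = 0.0462 s = 46.2333 ms
Processing delay = 1.0 ms
Total one-way latency = 47.2333 ms


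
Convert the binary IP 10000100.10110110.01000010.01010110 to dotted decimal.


10000100 = 132
10110110 = 182
01000010 = 66
01010110 = 86
IP: 132.182.66.86


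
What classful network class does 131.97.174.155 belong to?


First octet: 131
Binary: 10000011
10xxxxxx -> Class B (128-191)
Class B, default mask 255.255.0.0 (/16)


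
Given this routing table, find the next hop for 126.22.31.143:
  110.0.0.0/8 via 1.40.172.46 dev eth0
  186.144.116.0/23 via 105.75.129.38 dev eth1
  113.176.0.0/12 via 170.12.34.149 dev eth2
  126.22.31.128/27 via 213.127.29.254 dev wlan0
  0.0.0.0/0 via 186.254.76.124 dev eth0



Longest prefix match for 126.22.31.143:
  /8 110.0.0.0: no
  /23 186.144.116.0: no
  /12 113.176.0.0: no
  /27 126.22.31.128: MATCH
  /0 0.0.0.0: MATCH
Selected: next-hop 213.127.29.254 via wlan0 (matched /27)


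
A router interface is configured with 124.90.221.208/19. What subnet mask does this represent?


/19 means 19 network bits, 13 host bits
Binary: 11111111111111111110000000000000
Mask: 255.255.224.0


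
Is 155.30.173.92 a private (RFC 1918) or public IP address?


RFC 1918 private ranges:
  10.0.0.0/8 (10.0.0.0 - 10.255.255.255)
  172.16.0.0/12 (172.16.0.0 - 172.31.255.255)
  192.168.0.0/16 (192.168.0.0 - 192.168.255.255)
Public (not in any RFC 1918 range)


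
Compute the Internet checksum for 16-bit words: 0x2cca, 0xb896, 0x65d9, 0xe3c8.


Sum all words (with carry folding):
+ 0x2cca = 0x2cca
+ 0xb896 = 0xe560
+ 0x65d9 = 0x4b3a
+ 0xe3c8 = 0x2f03
One's complement: ~0x2f03
Checksum = 0xd0fc


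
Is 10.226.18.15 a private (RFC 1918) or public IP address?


RFC 1918 private ranges:
  10.0.0.0/8 (10.0.0.0 - 10.255.255.255)
  172.16.0.0/12 (172.16.0.0 - 172.31.255.255)
  192.168.0.0/16 (192.168.0.0 - 192.168.255.255)
Private (in 10.0.0.0/8)


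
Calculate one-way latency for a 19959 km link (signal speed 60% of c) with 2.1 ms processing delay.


Speed = 0.6 * 3e5 km/s = 180000 km/s
Propagation delay = 19959 / 180000 = 0.1109 s = 110.8833 ms
Processing delay = 2.1 ms
Total one-way latency = 112.9833 ms


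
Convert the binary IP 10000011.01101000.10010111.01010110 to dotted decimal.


10000011 = 131
01101000 = 104
10010111 = 151
01010110 = 86
IP: 131.104.151.86


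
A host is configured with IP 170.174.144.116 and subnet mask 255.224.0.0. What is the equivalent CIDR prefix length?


Binary: 11111111.11100000.00000000.00000000
Count leading 1s
Prefix: /11


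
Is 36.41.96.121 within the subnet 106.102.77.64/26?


Subnet network: 106.102.77.64
Test IP AND mask: 36.41.96.64
No, 36.41.96.121 is not in 106.102.77.64/26


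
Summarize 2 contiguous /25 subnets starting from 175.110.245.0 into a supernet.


Original prefix: /25
Number of subnets: 2 = 2^1
New prefix = 25 - 1 = 24
Supernet: 175.110.245.0/24


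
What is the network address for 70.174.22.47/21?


IP:   01000110.10101110.00010110.00101111
Mask: 11111111.11111111.11111000.00000000
AND operation:
Net:  01000110.10101110.00010000.00000000
Network: 70.174.16.0/21


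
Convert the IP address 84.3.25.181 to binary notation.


84 = 01010100
3 = 00000011
25 = 00011001
181 = 10110101
Binary: 01010100.00000011.00011001.10110101


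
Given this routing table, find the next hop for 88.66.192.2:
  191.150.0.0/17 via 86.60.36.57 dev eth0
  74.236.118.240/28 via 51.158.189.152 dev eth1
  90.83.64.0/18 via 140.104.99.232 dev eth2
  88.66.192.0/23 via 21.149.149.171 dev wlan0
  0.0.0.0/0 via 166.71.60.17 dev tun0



Longest prefix match for 88.66.192.2:
  /17 191.150.0.0: no
  /28 74.236.118.240: no
  /18 90.83.64.0: no
  /23 88.66.192.0: MATCH
  /0 0.0.0.0: MATCH
Selected: next-hop 21.149.149.171 via wlan0 (matched /23)


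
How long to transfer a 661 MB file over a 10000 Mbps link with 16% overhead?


Effective throughput = 10000 * (1 - 16/100) = 8400 Mbps
File size in Mb = 661 * 8 = 5288 Mb
Time = 5288 / 8400
Time = 0.6295 seconds


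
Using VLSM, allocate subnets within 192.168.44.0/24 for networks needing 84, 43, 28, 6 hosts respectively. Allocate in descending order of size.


84 hosts -> /25 (126 usable): 192.168.44.0/25
43 hosts -> /26 (62 usable): 192.168.44.128/26
28 hosts -> /27 (30 usable): 192.168.44.192/27
6 hosts -> /29 (6 usable): 192.168.44.224/29
Allocation: 192.168.44.0/25 (84 hosts, 126 usable); 192.168.44.128/26 (43 hosts, 62 usable); 192.168.44.192/27 (28 hosts, 30 usable); 192.168.44.224/29 (6 hosts, 6 usable)


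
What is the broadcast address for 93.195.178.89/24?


Network: 93.195.178.0/24
Host bits = 8
Set all host bits to 1:
Broadcast: 93.195.178.255


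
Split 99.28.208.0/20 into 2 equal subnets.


New prefix = 20 + 1 = 21
Each subnet has 2048 addresses
  99.28.208.0/21
  99.28.216.0/21
Subnets: 99.28.208.0/21, 99.28.216.0/21


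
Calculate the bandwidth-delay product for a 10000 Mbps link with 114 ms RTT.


BDP = bandwidth * RTT
= 10000 Mbps * 114 ms
= 10000 * 1e6 * 114 / 1000 bits
= 1140000000 bits
= 142500000 bytes
= 139160.1562 KB
BDP = 1140000000 bits (142500000 bytes)


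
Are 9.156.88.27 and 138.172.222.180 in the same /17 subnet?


Mask: 255.255.128.0
9.156.88.27 AND mask = 9.156.0.0
138.172.222.180 AND mask = 138.172.128.0
No, different subnets (9.156.0.0 vs 138.172.128.0)


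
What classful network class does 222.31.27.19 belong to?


First octet: 222
Binary: 11011110
110xxxxx -> Class C (192-223)
Class C, default mask 255.255.255.0 (/24)


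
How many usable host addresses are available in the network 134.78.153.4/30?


Host bits = 32 - 30 = 2
Total addresses = 2^2 = 4
Usable = total - 2 (network and broadcast)
Usable hosts: 2


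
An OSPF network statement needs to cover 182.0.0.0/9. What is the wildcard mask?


Subnet mask: 255.128.0.0
Wildcard = 255.255.255.255 - subnet mask
255 - 255 = 0
255 - 128 = 127
255 - 0 = 255
255 - 0 = 255
Wildcard: 0.127.255.255


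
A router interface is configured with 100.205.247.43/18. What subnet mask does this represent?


/18 means 18 network bits, 14 host bits
Binary: 11111111111111111100000000000000
Mask: 255.255.192.0


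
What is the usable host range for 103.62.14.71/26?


Network: 103.62.14.64
Broadcast: 103.62.14.127
First usable = network + 1
Last usable = broadcast - 1
Range: 103.62.14.65 to 103.62.14.126


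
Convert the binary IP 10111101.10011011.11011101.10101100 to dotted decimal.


10111101 = 189
10011011 = 155
11011101 = 221
10101100 = 172
IP: 189.155.221.172


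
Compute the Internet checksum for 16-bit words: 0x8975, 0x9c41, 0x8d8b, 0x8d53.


Sum all words (with carry folding):
+ 0x8975 = 0x8975
+ 0x9c41 = 0x25b7
+ 0x8d8b = 0xb342
+ 0x8d53 = 0x4096
One's complement: ~0x4096
Checksum = 0xbf69


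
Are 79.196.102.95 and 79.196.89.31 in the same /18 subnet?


Mask: 255.255.192.0
79.196.102.95 AND mask = 79.196.64.0
79.196.89.31 AND mask = 79.196.64.0
Yes, same subnet (79.196.64.0)
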